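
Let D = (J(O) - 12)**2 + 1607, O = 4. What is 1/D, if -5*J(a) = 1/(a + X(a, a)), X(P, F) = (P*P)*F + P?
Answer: 129600/226938241 ≈ 0.00057108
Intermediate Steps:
X(P, F) = P + F*P**2 (X(P, F) = P**2*F + P = F*P**2 + P = P + F*P**2)
J(a) = -1/(5*(a + a*(1 + a**2))) (J(a) = -1/(5*(a + a*(1 + a*a))) = -1/(5*(a + a*(1 + a**2))))
D = 226938241/129600 (D = (-1/5/(4*(2 + 4**2)) - 12)**2 + 1607 = (-1/5*1/4/(2 + 16) - 12)**2 + 1607 = (-1/5*1/4/18 - 12)**2 + 1607 = (-1/5*1/4*1/18 - 12)**2 + 1607 = (-1/360 - 12)**2 + 1607 = (-4321/360)**2 + 1607 = 18671041/129600 + 1607 = 226938241/129600 ≈ 1751.1)
1/D = 1/(226938241/129600) = 129600/226938241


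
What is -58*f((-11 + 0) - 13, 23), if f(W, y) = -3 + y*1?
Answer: -1160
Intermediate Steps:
f(W, y) = -3 + y
-58*f((-11 + 0) - 13, 23) = -58*(-3 + 23) = -58*20 = -1160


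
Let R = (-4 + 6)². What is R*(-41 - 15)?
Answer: -224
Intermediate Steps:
R = 4 (R = 2² = 4)
R*(-41 - 15) = 4*(-41 - 15) = 4*(-56) = -224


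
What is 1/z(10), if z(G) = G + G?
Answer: 1/20 ≈ 0.050000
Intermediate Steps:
z(G) = 2*G
1/z(10) = 1/(2*10) = 1/20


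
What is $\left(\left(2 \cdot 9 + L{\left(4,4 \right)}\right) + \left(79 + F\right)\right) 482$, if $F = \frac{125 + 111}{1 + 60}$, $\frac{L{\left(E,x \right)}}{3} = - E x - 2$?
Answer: $\frac{1378038}{61} \approx 22591.0$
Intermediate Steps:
$L{\left(E,x \right)} = -6 - 3 E x$ ($L{\left(E,x \right)} = 3 \left(- E x - 2\right) = 3 \left(-2 - E x\right) = -6 - 3 E x$)
$F = \frac{236}{61} \approx 3.8689$
$\left(\left(2 \cdot 9 + L{\left(4,4 \right)}\right) + \left(79 + F\right)\right) 482 = \left(\left(2 \cdot 9 - \left(6 + 12 \cdot 4\right)\right) + \left(79 + \frac{236}{61}\right)\right) 482 = \left(\left(18 - 54\right) + \frac{5055}{61}\right) 482 = \left(-36 + \frac{5055}{61}\right) 482 = \frac{2859}{61} \cdot 482 = \frac{1378038}{61}$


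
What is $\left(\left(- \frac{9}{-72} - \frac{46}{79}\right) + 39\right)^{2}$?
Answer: $\frac{593360881}{399424} \approx 1485.5$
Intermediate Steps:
$\left(\left(- \frac{9}{-72} - \frac{46}{79}\right) + 39\right)^{2} = \left(\left(\left(-9\right) \left(- \frac{1}{72}\right) - \frac{46}{79}\right) + 39\right)^{2} = \left(\left(\frac{1}{8} - \frac{46}{79}\right) + 39\right)^{2} = \left(- \frac{289}{632} + 39\right)^{2} = \left(\frac{24359}{632}\right)^{2} = \frac{593360881}{399424}$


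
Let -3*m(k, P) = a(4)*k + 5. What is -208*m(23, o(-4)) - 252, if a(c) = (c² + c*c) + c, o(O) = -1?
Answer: 172508/3 ≈ 57503.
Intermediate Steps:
a(c) = c + 2*c² (a(c) = (c² + c²) + c = 2*c² + c = c + 2*c²)
m(k, P) = -5/3 - 12*k (m(k, P) = -((4*(1 + 2*4))*k + 5)/3 = -((4*(1 + 8))*k + 5)/3 = -((4*9)*k + 5)/3 = -(36*k + 5)/3 = -(5 + 36*k)/3 = -5/3 - 12*k)
-208*m(23, o(-4)) - 252 = -208*(-5/3 - 12*23) - 252 = -208*(-5/3 - 276) - 252 = -208*(-833/3) - 252 = 173264/3 - 252 = 172508/3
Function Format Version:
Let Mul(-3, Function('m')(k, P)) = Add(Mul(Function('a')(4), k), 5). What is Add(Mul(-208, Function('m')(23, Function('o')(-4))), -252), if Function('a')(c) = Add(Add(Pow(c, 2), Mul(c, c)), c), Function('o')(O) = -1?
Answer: Rational(172508, 3) ≈ 57503.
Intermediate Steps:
Function('a')(c) = Add(c, Mul(2, Pow(c, 2))) (Function('a')(c) = Add(Add(Pow(c, 2), Pow(c, 2)), c) = Add(Mul(2, Pow(c, 2)), c) = Add(c, Mul(2, Pow(c, 2))))
Function('m')(k, P) = Add(Rational(-5, 3), Mul(-12, k)) (Function('m')(k, P) = Mul(Rational(-1, 3), Add(Mul(Mul(4, Add(1, Mul(2, 4))), k), 5)) = Mul(Rational(-1, 3), Add(Mul(Mul(4, Add(1, 8)), k), 5)) = Mul(Rational(-1, 3), Add(Mul(Mul(4, 9), k), 5)) = Mul(Rational(-1, 3), Add(Mul(36, k), 5)) = Mul(Rational(-1, 3), Add(5, Mul(36, k))) = Add(Rational(-5, 3), Mul(-12, k)))
Add(Mul(-208, Function('m')(23, Function('o')(-4))), -252) = Add(Mul(-208, Add(Rational(-5, 3), Mul(-12, 23))), -252) = Add(Mul(-208, Add(Rational(-5, 3), -276)), -252) = Add(Mul(-208, Rational(-833, 3)), -252) = Add(Rational(173264, 3), -252) = Rational(172508, 3)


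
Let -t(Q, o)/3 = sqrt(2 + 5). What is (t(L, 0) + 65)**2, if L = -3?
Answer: 4288 - 390*sqrt(7) ≈ 3256.2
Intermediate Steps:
t(Q, o) = -3*sqrt(7) (t(Q, o) = -3*sqrt(2 + 5) = -3*sqrt(7))
(t(L, 0) + 65)**2 = (-3*sqrt(7) + 65)**2 = (65 - 3*sqrt(7))**2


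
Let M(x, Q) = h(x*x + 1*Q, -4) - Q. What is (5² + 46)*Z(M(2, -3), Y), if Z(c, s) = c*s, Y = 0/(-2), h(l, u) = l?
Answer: 0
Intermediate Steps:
M(x, Q) = x² (M(x, Q) = (x*x + 1*Q) - Q = (x² + Q) - Q = (Q + x²) - Q = x²)
Y = 0 (Y = 0*(-½) = 0)
(5² + 46)*Z(M(2, -3), Y) = (5² + 46)*(2²*0) = (25 + 46)*(4*0) = 71*0 = 0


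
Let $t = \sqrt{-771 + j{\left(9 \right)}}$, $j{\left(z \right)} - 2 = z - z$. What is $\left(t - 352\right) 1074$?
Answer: $-378048 + 1074 i \sqrt{769} \approx -3.7805 \cdot 10^{5} + 29783.0 i$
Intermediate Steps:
$j{\left(z \right)} = 2$ ($j{\left(z \right)} = 2 + \left(z - z\right) = 2 + 0 = 2$)
$t = i \sqrt{769}$ ($t = \sqrt{-771 + 2} = \sqrt{-769} = i \sqrt{769} \approx 27.731 i$)
$\left(t - 352\right) 1074 = \left(i \sqrt{769} - 352\right) 1074 = \left(-352 + i \sqrt{769}\right) 1074 = -378048 + 1074 i \sqrt{769}$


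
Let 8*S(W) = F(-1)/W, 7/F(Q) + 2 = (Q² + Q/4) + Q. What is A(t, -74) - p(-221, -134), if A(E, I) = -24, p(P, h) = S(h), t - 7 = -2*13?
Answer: -57895/2412 ≈ -24.003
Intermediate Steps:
F(Q) = 7/(-2 + Q² + 5*Q/4) (F(Q) = 7/(-2 + ((Q² + Q/4) + Q)) = 7/(-2 + (Q² + 5*Q/4)) = 7/(-2 + Q² + 5*Q/4))
S(W) = -7/(18*W) (S(W) = ((28/(-8 + 4*(-1)² + 5*(-1)))/W)/8 = ((28/(-8 + 4*1 - 5))/W)/8 = ((28/(-8 + 4 - 5))/W)/8 = ((28/(-9))/W)/8 = ((28*(-⅑))/W)/8 = (-28/(9*W))/8 = -7/(18*W))
t = -19 (t = 7 - 2*13 = 7 - 26 = -19)
p(P, h) = -7/(18*h)
A(t, -74) - p(-221, -134) = -24 - (-7)/(18*(-134)) = -24 - (-7)*(-1)/(18*134) = -24 - 1*7/2412 = -24 - 7/2412 = -57895/2412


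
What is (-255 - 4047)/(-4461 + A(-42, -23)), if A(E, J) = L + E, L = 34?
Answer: 4302/4469 ≈ 0.96263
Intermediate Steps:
A(E, J) = 34 + E
(-255 - 4047)/(-4461 + A(-42, -23)) = (-255 - 4047)/(-4461 + (34 - 42)) = -4302/(-4461 - 8) = -4302/(-4469) = -4302*(-1/4469) = 4302/4469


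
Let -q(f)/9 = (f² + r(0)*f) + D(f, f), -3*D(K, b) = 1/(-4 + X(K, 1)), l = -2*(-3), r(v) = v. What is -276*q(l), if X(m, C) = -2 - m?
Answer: 89493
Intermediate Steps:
l = 6
D(K, b) = -1/(3*(-6 - K)) (D(K, b) = -1/(3*(-4 + (-2 - K))) = -1/(3*(-6 - K)))
q(f) = -9*f² - 3/(6 + f) (q(f) = -9*((f² + 0*f) + 1/(3*(6 + f))) = -9*((f² + 0) + 1/(3*(6 + f))) = -9*(f² + 1/(3*(6 + f))) = -9*f² - 3/(6 + f))
-276*q(l) = -828*(-1 + 3*6²*(-6 - 1*6))/(6 + 6) = -828*(-1 + 3*36*(-6 - 6))/12 = -828*(-1 + 3*36*(-12))/12 = -828*(-1 - 1296)/12 = -828*(-1297)/12 = -276*(-1297/4) = 89493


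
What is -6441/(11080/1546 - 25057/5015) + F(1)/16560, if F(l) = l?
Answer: -413489089007161/139336485840 ≈ -2967.6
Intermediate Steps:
-6441/(11080/1546 - 25057/5015) + F(1)/16560 = -6441/(11080/1546 - 25057/5015) + 1/16560 = -6441/(11080*(1/1546) - 25057*1/5015) + 1*(1/16560) = -6441/(5540/773 - 25057/5015) + 1/16560 = -6441/8414039/3876595 + 1/16560 = -6441*3876595/8414039 + 1/16560 = -24969148395/8414039 + 1/16560 = -413489089007161/139336485840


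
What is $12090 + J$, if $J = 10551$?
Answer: $22641$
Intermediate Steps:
$12090 + J = 12090 + 10551 = 22641$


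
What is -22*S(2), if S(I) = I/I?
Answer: -22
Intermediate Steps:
S(I) = 1
-22*S(2) = -22*1 = -22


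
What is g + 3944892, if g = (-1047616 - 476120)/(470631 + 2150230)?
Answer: 10339012068276/2620861 ≈ 3.9449e+6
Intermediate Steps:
g = -1523736/2620861 ≈ -0.58139
g + 3944892 = -1523736/2620861 + 3944892 = 10339012068276/2620861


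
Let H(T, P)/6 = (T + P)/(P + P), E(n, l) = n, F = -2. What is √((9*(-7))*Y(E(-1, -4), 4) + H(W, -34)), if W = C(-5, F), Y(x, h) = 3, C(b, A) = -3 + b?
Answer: 15*I*√238/17 ≈ 13.612*I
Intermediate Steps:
W = -8 (W = -3 - 5 = -8)
H(T, P) = 3*(P + T)/P (H(T, P) = 6*((T + P)/(P + P)) = 6*((P + T)/((2*P))) = 6*((P + T)*(1/(2*P))) = 6*((P + T)/(2*P)) = 3*(P + T)/P)
√((9*(-7))*Y(E(-1, -4), 4) + H(W, -34)) = √((9*(-7))*3 + (3 + 3*(-8)/(-34))) = √(-63*3 + (3 + 3*(-8)*(-1/34))) = √(-189 + (3 + 12/17)) = √(-189 + 63/17) = √(-3150/17) = 15*I*√238/17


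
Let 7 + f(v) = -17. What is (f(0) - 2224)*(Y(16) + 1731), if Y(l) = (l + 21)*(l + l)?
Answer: -6552920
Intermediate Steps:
Y(l) = 2*l*(21 + l) (Y(l) = (21 + l)*(2*l) = 2*l*(21 + l))
f(v) = -24 (f(v) = -7 - 17 = -24)
(f(0) - 2224)*(Y(16) + 1731) = (-24 - 2224)*(2*16*(21 + 16) + 1731) = -2248*(2*16*37 + 1731) = -2248*(1184 + 1731) = -2248*2915 = -6552920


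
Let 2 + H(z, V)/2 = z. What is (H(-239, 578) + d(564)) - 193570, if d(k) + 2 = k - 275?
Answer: -193765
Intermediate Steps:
H(z, V) = -4 + 2*z
d(k) = -277 + k (d(k) = -2 + (k - 275) = -2 + (-275 + k) = -277 + k)
(H(-239, 578) + d(564)) - 193570 = ((-4 + 2*(-239)) + (-277 + 564)) - 193570 = ((-4 - 478) + 287) - 193570 = (-482 + 287) - 193570 = -195 - 193570 = -193765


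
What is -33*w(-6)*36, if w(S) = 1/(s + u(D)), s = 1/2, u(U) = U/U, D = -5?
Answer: -792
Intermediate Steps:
u(U) = 1
s = ½ ≈ 0.50000
w(S) = ⅔ (w(S) = 1/(½ + 1) = 1/(3/2) = ⅔)
-33*w(-6)*36 = -33*⅔*36 = -22*36 = -792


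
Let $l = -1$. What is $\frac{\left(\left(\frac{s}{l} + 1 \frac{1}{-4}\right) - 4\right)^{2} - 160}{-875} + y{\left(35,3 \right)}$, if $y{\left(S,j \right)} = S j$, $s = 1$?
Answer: $\frac{1472119}{14000} \approx 105.15$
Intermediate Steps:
$\frac{\left(\left(\frac{s}{l} + 1 \frac{1}{-4}\right) - 4\right)^{2} - 160}{-875} + y{\left(35,3 \right)} = \frac{\left(\left(1 \frac{1}{-1} + 1 \frac{1}{-4}\right) - 4\right)^{2} - 160}{-875} + 35 \cdot 3 = \left(\left(\left(1 \left(-1\right) + 1 \left(- \frac{1}{4}\right)\right) - 4\right)^{2} - 160\right) \left(- \frac{1}{875}\right) + 105 = \left(\left(\left(-1 - \frac{1}{4}\right) - 4\right)^{2} - 160\right) \left(- \frac{1}{875}\right) + 105 = \left(\left(- \frac{5}{4} - 4\right)^{2} - 160\right) \left(- \frac{1}{875}\right) + 105 = \left(\left(- \frac{21}{4}\right)^{2} - 160\right) \left(- \frac{1}{875}\right) + 105 = \left(\frac{441}{16} - 160\right) \left(- \frac{1}{875}\right) + 105 = \left(- \frac{2119}{16}\right) \left(- \frac{1}{875}\right) + 105 = \frac{2119}{14000} + 105 = \frac{1472119}{14000}$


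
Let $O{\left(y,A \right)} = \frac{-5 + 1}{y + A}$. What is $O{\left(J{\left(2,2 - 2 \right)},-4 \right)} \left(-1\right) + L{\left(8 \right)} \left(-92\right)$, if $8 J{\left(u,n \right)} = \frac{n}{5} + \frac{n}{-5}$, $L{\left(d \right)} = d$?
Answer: $-737$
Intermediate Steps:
$J{\left(u,n \right)} = 0$ ($J{\left(u,n \right)} = \frac{\frac{n}{5} + \frac{n}{-5}}{8} = \frac{n \frac{1}{5} + n \left(- \frac{1}{5}\right)}{8} = \frac{\frac{n}{5} - \frac{n}{5}}{8} = \frac{1}{8} \cdot 0 = 0$)
$O{\left(y,A \right)} = - \frac{4}{A + y}$
$O{\left(J{\left(2,2 - 2 \right)},-4 \right)} \left(-1\right) + L{\left(8 \right)} \left(-92\right) = - \frac{4}{-4 + 0} \left(-1\right) + 8 \left(-92\right) = - \frac{4}{-4} \left(-1\right) - 736 = \left(-4\right) \left(- \frac{1}{4}\right) \left(-1\right) - 736 = 1 \left(-1\right) - 736 = -1 - 736 = -737$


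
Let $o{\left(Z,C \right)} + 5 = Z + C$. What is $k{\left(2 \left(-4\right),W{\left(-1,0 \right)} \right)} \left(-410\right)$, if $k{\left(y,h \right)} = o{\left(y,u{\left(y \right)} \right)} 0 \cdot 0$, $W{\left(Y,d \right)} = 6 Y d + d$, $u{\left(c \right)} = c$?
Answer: $0$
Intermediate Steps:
$o{\left(Z,C \right)} = -5 + C + Z$ ($o{\left(Z,C \right)} = -5 + \left(Z + C\right) = -5 + \left(C + Z\right) = -5 + C + Z$)
$W{\left(Y,d \right)} = d + 6 Y d$ ($W{\left(Y,d \right)} = 6 Y d + d = d + 6 Y d$)
$k{\left(y,h \right)} = 0$ ($k{\left(y,h \right)} = \left(-5 + y + y\right) 0 \cdot 0 = \left(-5 + 2 y\right) 0 \cdot 0 = 0 \cdot 0 = 0$)
$k{\left(2 \left(-4\right),W{\left(-1,0 \right)} \right)} \left(-410\right) = 0 \left(-410\right) = 0$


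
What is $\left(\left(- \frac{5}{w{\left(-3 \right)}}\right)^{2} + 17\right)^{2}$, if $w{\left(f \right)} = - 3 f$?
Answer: $\frac{1965604}{6561} \approx 299.59$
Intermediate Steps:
$\left(\left(- \frac{5}{w{\left(-3 \right)}}\right)^{2} + 17\right)^{2} = \left(\left(- \frac{5}{\left(-3\right) \left(-3\right)}\right)^{2} + 17\right)^{2} = \left(\left(- \frac{5}{9}\right)^{2} + 17\right)^{2} = \left(\frac{25}{81} + 17\right)^{2} = \left(\frac{1402}{81}\right)^{2} = \frac{1965604}{6561}$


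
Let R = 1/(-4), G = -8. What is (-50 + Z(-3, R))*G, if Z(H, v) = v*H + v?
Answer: 396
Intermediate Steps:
R = -¼ (R = 1*(-¼) = -¼ ≈ -0.25000)
Z(H, v) = v + H*v (Z(H, v) = H*v + v = v + H*v)
(-50 + Z(-3, R))*G = (-50 - (1 - 3)/4)*(-8) = (-50 - ¼*(-2))*(-8) = (-50 + ½)*(-8) = -99/2*(-8) = 396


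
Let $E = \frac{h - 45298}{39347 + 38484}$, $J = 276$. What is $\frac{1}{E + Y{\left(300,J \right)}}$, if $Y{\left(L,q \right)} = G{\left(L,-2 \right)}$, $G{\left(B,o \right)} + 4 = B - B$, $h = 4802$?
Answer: $- \frac{77831}{351820} \approx -0.22122$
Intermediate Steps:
$G{\left(B,o \right)} = -4$ ($G{\left(B,o \right)} = -4 + \left(B - B\right) = -4 + 0 = -4$)
$Y{\left(L,q \right)} = -4$
$E = - \frac{40496}{77831}$ ($E = \frac{4802 - 45298}{39347 + 38484} = - \frac{40496}{77831} \approx -0.52031$)
$\frac{1}{E + Y{\left(300,J \right)}} = \frac{1}{- \frac{40496}{77831} - 4} = \frac{1}{- \frac{351820}{77831}} = - \frac{77831}{351820}$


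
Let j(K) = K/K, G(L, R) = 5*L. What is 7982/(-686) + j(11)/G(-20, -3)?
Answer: -399443/34300 ≈ -11.646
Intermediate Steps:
j(K) = 1
7982/(-686) + j(11)/G(-20, -3) = 7982/(-686) + 1/(5*(-20)) = 7982*(-1/686) + 1/(-100) = -3991/343 + 1*(-1/100) = -3991/343 - 1/100 = -399443/34300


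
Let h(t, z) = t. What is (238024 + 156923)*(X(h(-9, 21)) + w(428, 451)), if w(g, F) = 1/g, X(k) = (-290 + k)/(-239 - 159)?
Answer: 25349673195/85172 ≈ 2.9763e+5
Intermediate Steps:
X(k) = 145/199 - k/398 (X(k) = (-290 + k)/(-398) = (-290 + k)*(-1/398) = 145/199 - k/398)
(238024 + 156923)*(X(h(-9, 21)) + w(428, 451)) = (238024 + 156923)*((145/199 - 1/398*(-9)) + 1/428) = 394947*((145/199 + 9/398) + 1/428) = 394947*(299/398 + 1/428) = 394947*(64185/85172) = 25349673195/85172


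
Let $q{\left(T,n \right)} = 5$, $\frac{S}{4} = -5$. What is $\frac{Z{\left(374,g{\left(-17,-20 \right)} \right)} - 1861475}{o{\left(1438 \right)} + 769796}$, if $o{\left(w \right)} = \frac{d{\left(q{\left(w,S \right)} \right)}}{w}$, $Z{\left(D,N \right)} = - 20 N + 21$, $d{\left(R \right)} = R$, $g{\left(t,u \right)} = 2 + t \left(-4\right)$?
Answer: $- \frac{2678784052}{1106966653} \approx -2.4199$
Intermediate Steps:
$S = -20$ ($S = 4 \left(-5\right) = -20$)
$g{\left(t,u \right)} = 2 - 4 t$
$Z{\left(D,N \right)} = 21 - 20 N$
$o{\left(w \right)} = \frac{5}{w}$
$\frac{Z{\left(374,g{\left(-17,-20 \right)} \right)} - 1861475}{o{\left(1438 \right)} + 769796} = \frac{\left(21 - 20 \left(2 - -68\right)\right) - 1861475}{\frac{5}{1438} + 769796} = \frac{\left(21 - 20 \left(2 + 68\right)\right) - 1861475}{5 \cdot \frac{1}{1438} + 769796} = \frac{\left(21 - 1400\right) - 1861475}{\frac{5}{1438} + 769796} = \frac{\left(21 - 1400\right) - 1861475}{\frac{1106966653}{1438}} = \left(-1379 - 1861475\right) \frac{1438}{1106966653} = \left(-1862854\right) \frac{1438}{1106966653} = - \frac{2678784052}{1106966653}$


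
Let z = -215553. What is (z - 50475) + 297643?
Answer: 31615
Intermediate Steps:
(z - 50475) + 297643 = (-215553 - 50475) + 297643 = -266028 + 297643 = 31615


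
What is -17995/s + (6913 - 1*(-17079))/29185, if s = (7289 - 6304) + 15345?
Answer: -26678943/95318210 ≈ -0.27989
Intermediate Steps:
s = 16330 (s = 985 + 15345 = 16330)
-17995/s + (6913 - 1*(-17079))/29185 = -17995/16330 + (6913 - 1*(-17079))/29185 = -17995*1/16330 + (6913 + 17079)*(1/29185) = -3599/3266 + 23992*(1/29185) = -3599/3266 + 23992/29185 = -26678943/95318210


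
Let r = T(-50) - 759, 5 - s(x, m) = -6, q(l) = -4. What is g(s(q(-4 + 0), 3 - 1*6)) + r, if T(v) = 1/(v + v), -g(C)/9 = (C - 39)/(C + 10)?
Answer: -74701/100 ≈ -747.01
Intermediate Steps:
s(x, m) = 11 (s(x, m) = 5 - 1*(-6) = 5 + 6 = 11)
g(C) = -9*(-39 + C)/(10 + C) (g(C) = -9*(C - 39)/(C + 10) = -9*(-39 + C)/(10 + C))
T(v) = 1/(2*v)
r = -75901/100 (r = (½)/(-50) - 759 = (½)*(-1/50) - 759 = -1/100 - 759 = -75901/100 ≈ -759.01)
g(s(q(-4 + 0), 3 - 1*6)) + r = 9*(39 - 1*11)/(10 + 11) - 75901/100 = 9*(39 - 11)/21 - 75901/100 = 9*(1/21)*28 - 75901/100 = 12 - 75901/100 = -74701/100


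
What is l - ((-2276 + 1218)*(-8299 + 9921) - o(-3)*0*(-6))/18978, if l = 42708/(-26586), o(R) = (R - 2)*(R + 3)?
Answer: 414935964/4671751 ≈ 88.818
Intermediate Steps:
o(R) = (-2 + R)*(3 + R)
l = -7118/4431 (l = 42708*(-1/26586) = -7118/4431 ≈ -1.6064)
l - ((-2276 + 1218)*(-8299 + 9921) - o(-3)*0*(-6))/18978 = -7118/4431 - ((-2276 + 1218)*(-8299 + 9921) - (-6 - 3 + (-3)**2)*0*(-6))/18978 = -7118/4431 - (-1058*1622 - (-6 - 3 + 9)*0*(-6))/18978 = -7118/4431 - (-1716076 - 0*0*(-6))/18978 = -7118/4431 - (-1716076 - 0*(-6))/18978 = -7118/4431 - (-1716076 - 1*0)/18978 = -7118/4431 - (-1716076 + 0)/18978 = -7118/4431 - (-1716076)/18978 = -7118/4431 - 1*(-858038/9489) = -7118/4431 + 858038/9489 = 414935964/4671751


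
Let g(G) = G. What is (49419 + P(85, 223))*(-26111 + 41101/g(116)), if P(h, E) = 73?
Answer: -36967740075/29 ≈ -1.2747e+9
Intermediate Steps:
(49419 + P(85, 223))*(-26111 + 41101/g(116)) = (49419 + 73)*(-26111 + 41101/116) = 49492*(-26111 + 41101*(1/116)) = 49492*(-26111 + 41101/116) = 49492*(-2987775/116) = -36967740075/29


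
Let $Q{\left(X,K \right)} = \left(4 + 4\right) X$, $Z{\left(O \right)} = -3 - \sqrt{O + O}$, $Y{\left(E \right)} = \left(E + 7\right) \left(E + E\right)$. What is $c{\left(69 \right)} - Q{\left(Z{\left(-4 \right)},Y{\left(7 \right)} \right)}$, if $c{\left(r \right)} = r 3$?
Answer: $231 + 16 i \sqrt{2} \approx 231.0 + 22.627 i$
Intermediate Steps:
$c{\left(r \right)} = 3 r$
$Y{\left(E \right)} = 2 E \left(7 + E\right)$ ($Y{\left(E \right)} = \left(7 + E\right) 2 E = 2 E \left(7 + E\right)$)
$Z{\left(O \right)} = -3 - \sqrt{2} \sqrt{O}$ ($Z{\left(O \right)} = -3 - \sqrt{2 O} = -3 - \sqrt{2} \sqrt{O}$)
$Q{\left(X,K \right)} = 8 X$
$c{\left(69 \right)} - Q{\left(Z{\left(-4 \right)},Y{\left(7 \right)} \right)} = 3 \cdot 69 - 8 \left(-3 - \sqrt{2} \sqrt{-4}\right) = 207 - 8 \left(-3 - \sqrt{2} \cdot 2 i\right) = 207 - 8 \left(-3 - 2 i \sqrt{2}\right) = 207 - \left(-24 - 16 i \sqrt{2}\right) = 207 + \left(24 + 16 i \sqrt{2}\right) = 231 + 16 i \sqrt{2}$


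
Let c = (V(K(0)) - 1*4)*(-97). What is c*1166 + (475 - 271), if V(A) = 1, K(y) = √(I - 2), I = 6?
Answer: 339510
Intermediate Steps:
K(y) = 2 (K(y) = √(6 - 2) = √4 = 2)
c = 291 (c = (1 - 1*4)*(-97) = (1 - 4)*(-97) = -3*(-97) = 291)
c*1166 + (475 - 271) = 291*1166 + (475 - 271) = 339306 + 204 = 339510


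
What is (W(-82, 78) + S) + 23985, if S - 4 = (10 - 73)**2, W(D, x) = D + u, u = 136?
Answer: 28012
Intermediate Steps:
W(D, x) = 136 + D (W(D, x) = D + 136 = 136 + D)
S = 3973 (S = 4 + (10 - 73)**2 = 4 + (-63)**2 = 4 + 3969 = 3973)
(W(-82, 78) + S) + 23985 = ((136 - 82) + 3973) + 23985 = (54 + 3973) + 23985 = 4027 + 23985 = 28012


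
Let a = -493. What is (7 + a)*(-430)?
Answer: 208980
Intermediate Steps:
(7 + a)*(-430) = (7 - 493)*(-430) = -486*(-430) = 208980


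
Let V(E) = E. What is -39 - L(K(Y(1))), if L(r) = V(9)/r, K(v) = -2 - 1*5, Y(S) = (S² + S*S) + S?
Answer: -264/7 ≈ -37.714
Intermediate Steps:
Y(S) = S + 2*S² (Y(S) = (S² + S²) + S = 2*S² + S = S + 2*S²)
K(v) = -7 (K(v) = -2 - 5 = -7)
L(r) = 9/r
-39 - L(K(Y(1))) = -39 - 9/(-7) = -39 - 9*(-1)/7 = -39 - 1*(-9/7) = -39 + 9/7 = -264/7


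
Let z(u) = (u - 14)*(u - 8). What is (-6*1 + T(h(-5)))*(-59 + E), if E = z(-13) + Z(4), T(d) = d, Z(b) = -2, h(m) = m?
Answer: -5566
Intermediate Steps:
z(u) = (-14 + u)*(-8 + u)
E = 565 (E = (112 + (-13)² - 22*(-13)) - 2 = (112 + 169 + 286) - 2 = 567 - 2 = 565)
(-6*1 + T(h(-5)))*(-59 + E) = (-6*1 - 5)*(-59 + 565) = (-6 - 5)*506 = -11*506 = -5566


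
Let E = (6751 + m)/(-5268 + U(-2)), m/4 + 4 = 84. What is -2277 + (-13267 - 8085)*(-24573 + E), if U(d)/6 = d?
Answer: 115435983013/220 ≈ 5.2471e+8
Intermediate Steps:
m = 320 (m = -16 + 4*84 = -16 + 336 = 320)
U(d) = 6*d
E = -2357/1760 (E = (6751 + 320)/(-5268 + 6*(-2)) = 7071/(-5268 - 12) = 7071/(-5280) = 7071*(-1/5280) = -2357/1760 ≈ -1.3392)
-2277 + (-13267 - 8085)*(-24573 + E) = -2277 + (-13267 - 8085)*(-24573 - 2357/1760) = -2277 - 21352*(-43250837/1760) = -2277 + 115436483953/220 = 115435983013/220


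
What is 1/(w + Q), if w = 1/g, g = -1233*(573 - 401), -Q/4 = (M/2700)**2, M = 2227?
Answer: -2684086875/7304158991 ≈ -0.36747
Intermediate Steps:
Q = -4959529/1822500 (Q = -4*(2227/2700)**2 = -4*4959529/7290000 = -4959529/1822500 ≈ -2.7213)
g = -212076 (g = -1233*172 = -212076)
w = -1/212076 (w = 1/(-212076) = -1/212076 ≈ -4.7153e-6)
1/(w + Q) = 1/(-1/212076 - 4959529/1822500) = 1/(-7304158991/2684086875) = -2684086875/7304158991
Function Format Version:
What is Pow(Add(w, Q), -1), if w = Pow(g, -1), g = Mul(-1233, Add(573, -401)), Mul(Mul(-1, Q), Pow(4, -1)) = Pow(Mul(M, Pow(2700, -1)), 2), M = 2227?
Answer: Rational(-2684086875, 7304158991) ≈ -0.36747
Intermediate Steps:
Q = Rational(-4959529, 1822500) (Q = Mul(-4, Pow(Mul(2227, Pow(2700, -1)), 2)) = Mul(-4, Pow(Mul(2227, Rational(1, 2700)), 2)) = Mul(-4, Pow(Rational(2227, 2700), 2)) = Mul(-4, Rational(4959529, 7290000)) = Rational(-4959529, 1822500) ≈ -2.7213)
g = -212076 (g = Mul(-1233, 172) = -212076)
w = Rational(-1, 212076) (w = Pow(-212076, -1) = Rational(-1, 212076) ≈ -4.7153e-6)
Pow(Add(w, Q), -1) = Pow(Add(Rational(-1, 212076), Rational(-4959529, 1822500)), -1) = Pow(Rational(-7304158991, 2684086875), -1) = Rational(-2684086875, 7304158991)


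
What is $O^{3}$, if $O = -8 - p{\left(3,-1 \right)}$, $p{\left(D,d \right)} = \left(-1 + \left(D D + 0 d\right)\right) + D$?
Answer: $-6859$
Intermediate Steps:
$p{\left(D,d \right)} = -1 + D + D^{2}$ ($p{\left(D,d \right)} = \left(-1 + \left(D^{2} + 0\right)\right) + D = \left(-1 + D^{2}\right) + D = -1 + D + D^{2}$)
$O = -19$ ($O = -8 - \left(-1 + 3 + 3^{2}\right) = -8 - \left(-1 + 3 + 9\right) = -8 - 11 = -19$)
$O^{3} = \left(-19\right)^{3} = -6859$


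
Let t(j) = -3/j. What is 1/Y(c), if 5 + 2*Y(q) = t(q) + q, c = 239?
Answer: 478/55923 ≈ 0.0085475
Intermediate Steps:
Y(q) = -5/2 + q/2 - 3/(2*q) (Y(q) = -5/2 + (-3/q + q)/2 = -5/2 + (q - 3/q)/2 = -5/2 + (q/2 - 3/(2*q)) = -5/2 + q/2 - 3/(2*q))
1/Y(c) = 1/((1/2)*(-3 + 239*(-5 + 239))/239) = 1/((1/2)*(1/239)*(-3 + 239*234)) = 1/((1/2)*(1/239)*(-3 + 55926)) = 1/((1/2)*(1/239)*55923) = 1/(55923/478) = 478/55923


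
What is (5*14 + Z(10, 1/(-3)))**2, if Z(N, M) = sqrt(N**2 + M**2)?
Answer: (210 + sqrt(901))**2/9 ≈ 6400.9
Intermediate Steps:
Z(N, M) = sqrt(M**2 + N**2)
(5*14 + Z(10, 1/(-3)))**2 = (5*14 + sqrt((1/(-3))**2 + 10**2))**2 = (70 + sqrt((-1/3)**2 + 100))**2 = (70 + sqrt(1/9 + 100))**2 = (70 + sqrt(901/9))**2 = (70 + sqrt(901)/3)**2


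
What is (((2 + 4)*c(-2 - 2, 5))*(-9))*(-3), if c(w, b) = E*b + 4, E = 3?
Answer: 3078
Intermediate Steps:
c(w, b) = 4 + 3*b (c(w, b) = 3*b + 4 = 4 + 3*b)
(((2 + 4)*c(-2 - 2, 5))*(-9))*(-3) = (((2 + 4)*(4 + 3*5))*(-9))*(-3) = ((6*(4 + 15))*(-9))*(-3) = ((6*19)*(-9))*(-3) = (114*(-9))*(-3) = -1026*(-3) = 3078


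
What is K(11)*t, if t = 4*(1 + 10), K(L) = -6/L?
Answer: -24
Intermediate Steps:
t = 44 (t = 4*11 = 44)
K(11)*t = -6/11*44 = -24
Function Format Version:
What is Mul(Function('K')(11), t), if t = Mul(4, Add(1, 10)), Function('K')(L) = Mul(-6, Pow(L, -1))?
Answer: -24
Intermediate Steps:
t = 44 (t = Mul(4, 11) = 44)
Mul(Function('K')(11), t) = Mul(Mul(-6, Pow(11, -1)), 44) = Mul(Mul(-6, Rational(1, 11)), 44) = Mul(Rational(-6, 11), 44) = -24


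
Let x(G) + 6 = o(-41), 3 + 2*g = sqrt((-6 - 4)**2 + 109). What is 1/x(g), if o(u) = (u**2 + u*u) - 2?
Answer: 1/3354 ≈ 0.00029815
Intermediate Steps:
o(u) = -2 + 2*u**2 (o(u) = (u**2 + u**2) - 2 = 2*u**2 - 2 = -2 + 2*u**2)
g = -3/2 + sqrt(209)/2 (g = -3/2 + sqrt((-6 - 4)**2 + 109)/2 = -3/2 + sqrt((-10)**2 + 109)/2 = -3/2 + sqrt(100 + 109)/2 = -3/2 + sqrt(209)/2 ≈ 5.7284)
x(G) = 3354 (x(G) = -6 + (-2 + 2*(-41)**2) = -6 + (-2 + 2*1681) = -6 + (-2 + 3362) = -6 + 3360 = 3354)
1/x(g) = 1/3354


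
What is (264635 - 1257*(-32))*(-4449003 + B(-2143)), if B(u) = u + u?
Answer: -1357625231251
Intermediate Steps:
B(u) = 2*u
(264635 - 1257*(-32))*(-4449003 + B(-2143)) = (264635 - 1257*(-32))*(-4449003 + 2*(-2143)) = (264635 + 40224)*(-4449003 - 4286) = 304859*(-4453289) = -1357625231251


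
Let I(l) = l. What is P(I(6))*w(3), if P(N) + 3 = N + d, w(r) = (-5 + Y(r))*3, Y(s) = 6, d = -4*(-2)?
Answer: 33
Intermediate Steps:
d = 8
w(r) = 3 (w(r) = (-5 + 6)*3 = 1*3 = 3)
P(N) = 5 + N (P(N) = -3 + (N + 8) = -3 + (8 + N) = 5 + N)
P(I(6))*w(3) = (5 + 6)*3 = 11*3 = 33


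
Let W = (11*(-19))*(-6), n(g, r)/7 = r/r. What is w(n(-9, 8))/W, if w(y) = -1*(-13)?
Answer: 13/1254 ≈ 0.010367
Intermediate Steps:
n(g, r) = 7 (n(g, r) = 7*(r/r) = 7*1 = 7)
W = 1254 (W = -209*(-6) = 1254)
w(y) = 13
w(n(-9, 8))/W = 13/1254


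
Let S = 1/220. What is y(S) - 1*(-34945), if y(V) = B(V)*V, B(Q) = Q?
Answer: 1691338001/48400 ≈ 34945.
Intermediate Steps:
S = 1/220 ≈ 0.0045455
y(V) = V² (y(V) = V*V = V²)
y(S) - 1*(-34945) = (1/220)² - 1*(-34945) = 1/48400 + 34945 = 1691338001/48400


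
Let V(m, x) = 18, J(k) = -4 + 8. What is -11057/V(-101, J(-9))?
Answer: -11057/18 ≈ -614.28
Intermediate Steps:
J(k) = 4
-11057/V(-101, J(-9)) = -11057/18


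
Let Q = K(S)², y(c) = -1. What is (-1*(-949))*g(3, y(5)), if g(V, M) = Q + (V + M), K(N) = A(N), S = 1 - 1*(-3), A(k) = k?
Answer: 17082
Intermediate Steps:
S = 4 (S = 1 + 3 = 4)
K(N) = N
Q = 16 (Q = 4² = 16)
g(V, M) = 16 + M + V (g(V, M) = 16 + (V + M) = 16 + (M + V) = 16 + M + V)
(-1*(-949))*g(3, y(5)) = (-1*(-949))*(16 - 1 + 3) = 949*18 = 17082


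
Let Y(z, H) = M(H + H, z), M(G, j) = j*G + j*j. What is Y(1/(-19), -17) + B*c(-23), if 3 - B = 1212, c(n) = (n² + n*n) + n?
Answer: -451724068/361 ≈ -1.2513e+6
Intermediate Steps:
M(G, j) = j² + G*j (M(G, j) = G*j + j² = j² + G*j)
Y(z, H) = z*(z + 2*H) (Y(z, H) = z*((H + H) + z) = z*(2*H + z) = z*(z + 2*H))
c(n) = n + 2*n² (c(n) = (n² + n²) + n = 2*n² + n = n + 2*n²)
B = -1209 (B = 3 - 1*1212 = 3 - 1212 = -1209)
Y(1/(-19), -17) + B*c(-23) = (1/(-19) + 2*(-17))/(-19) - (-27807)*(1 + 2*(-23)) = -(-1/19 - 34)/19 - (-27807)*(1 - 46) = -1/19*(-647/19) - (-27807)*(-45) = 647/361 - 1209*1035 = 647/361 - 1251315 = -451724068/361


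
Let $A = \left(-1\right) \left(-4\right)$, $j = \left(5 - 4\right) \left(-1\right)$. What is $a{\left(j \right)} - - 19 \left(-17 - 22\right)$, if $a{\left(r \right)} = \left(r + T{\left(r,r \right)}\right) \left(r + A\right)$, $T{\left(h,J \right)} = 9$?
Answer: $-717$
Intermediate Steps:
$j = -1$ ($j = 1 \left(-1\right) = -1$)
$A = 4$
$a{\left(r \right)} = \left(4 + r\right) \left(9 + r\right)$ ($a{\left(r \right)} = \left(r + 9\right) \left(r + 4\right) = \left(9 + r\right) \left(4 + r\right) = \left(4 + r\right) \left(9 + r\right)$)
$a{\left(j \right)} - - 19 \left(-17 - 22\right) = \left(36 + \left(-1\right)^{2} + 13 \left(-1\right)\right) - - 19 \left(-17 - 22\right) = \left(36 + 1 - 13\right) - \left(-19\right) \left(-39\right) = 24 - 741 = -717$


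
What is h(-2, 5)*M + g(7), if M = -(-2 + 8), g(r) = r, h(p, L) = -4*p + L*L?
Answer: -191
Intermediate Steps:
h(p, L) = L² - 4*p (h(p, L) = -4*p + L² = L² - 4*p)
M = -6 (M = -1*6 = -6)
h(-2, 5)*M + g(7) = (5² - 4*(-2))*(-6) + 7 = (25 + 8)*(-6) + 7 = 33*(-6) + 7 = -198 + 7 = -191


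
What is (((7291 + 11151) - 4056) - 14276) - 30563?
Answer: -30453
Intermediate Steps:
(((7291 + 11151) - 4056) - 14276) - 30563 = ((18442 - 4056) - 14276) - 30563 = (14386 - 14276) - 30563 = 110 - 30563 = -30453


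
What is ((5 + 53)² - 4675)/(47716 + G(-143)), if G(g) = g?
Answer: -1311/47573 ≈ -0.027558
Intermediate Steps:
((5 + 53)² - 4675)/(47716 + G(-143)) = ((5 + 53)² - 4675)/(47716 - 143) = (58² - 4675)/47573 = (3364 - 4675)*(1/47573) = -1311*1/47573 = -1311/47573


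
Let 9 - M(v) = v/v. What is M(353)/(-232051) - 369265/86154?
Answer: -85689001747/19992121854 ≈ -4.2861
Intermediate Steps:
M(v) = 8 (M(v) = 9 - v/v = 9 - 1*1 = 9 - 1 = 8)
M(353)/(-232051) - 369265/86154 = 8/(-232051) - 369265/86154 = 8*(-1/232051) - 369265*1/86154 = -8/232051 - 369265/86154 = -85689001747/19992121854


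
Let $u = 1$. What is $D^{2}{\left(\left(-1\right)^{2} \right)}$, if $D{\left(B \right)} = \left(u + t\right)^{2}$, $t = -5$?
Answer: $256$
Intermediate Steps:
$D{\left(B \right)} = 16$ ($D{\left(B \right)} = \left(1 - 5\right)^{2} = \left(-4\right)^{2} = 16$)
$D^{2}{\left(\left(-1\right)^{2} \right)} = 16^{2} = 256$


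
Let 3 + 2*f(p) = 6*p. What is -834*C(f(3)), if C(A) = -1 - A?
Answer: 7089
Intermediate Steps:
f(p) = -3/2 + 3*p (f(p) = -3/2 + (6*p)/2 = -3/2 + 3*p)
-834*C(f(3)) = -834*(-1 - (-3/2 + 3*3)) = -834*(-1 - (-3/2 + 9)) = -834*(-1 - 1*15/2) = -834*(-1 - 15/2) = -834*(-17/2) = 7089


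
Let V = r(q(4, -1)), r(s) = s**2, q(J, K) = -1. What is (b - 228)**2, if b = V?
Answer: 51529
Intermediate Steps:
V = 1 (V = (-1)**2 = 1)
b = 1
(b - 228)**2 = (1 - 228)**2 = (-227)**2 = 51529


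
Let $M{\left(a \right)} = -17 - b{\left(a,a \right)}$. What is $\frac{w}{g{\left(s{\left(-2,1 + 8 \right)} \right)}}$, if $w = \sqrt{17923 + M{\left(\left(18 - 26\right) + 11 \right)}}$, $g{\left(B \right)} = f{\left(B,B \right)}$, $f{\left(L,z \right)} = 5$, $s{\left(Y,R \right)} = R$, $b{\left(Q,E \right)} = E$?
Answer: $\frac{\sqrt{17903}}{5} \approx 26.76$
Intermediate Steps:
$M{\left(a \right)} = -17 - a$
$g{\left(B \right)} = 5$
$w = \sqrt{17903}$ ($w = \sqrt{17923 - 20} = \sqrt{17903} \approx 133.8$)
$\frac{w}{g{\left(s{\left(-2,1 + 8 \right)} \right)}} = \frac{\sqrt{17903}}{5}$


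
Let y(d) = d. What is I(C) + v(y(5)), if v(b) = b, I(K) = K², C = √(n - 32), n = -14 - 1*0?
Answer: -41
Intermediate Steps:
n = -14 (n = -14 + 0 = -14)
C = I*√46 (C = √(-14 - 32) = √(-46) = I*√46 ≈ 6.7823*I)
I(C) + v(y(5)) = (I*√46)² + 5 = -46 + 5 = -41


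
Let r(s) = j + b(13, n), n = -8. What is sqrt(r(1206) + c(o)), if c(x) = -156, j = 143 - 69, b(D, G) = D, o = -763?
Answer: I*sqrt(69) ≈ 8.3066*I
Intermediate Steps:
j = 74
r(s) = 87 (r(s) = 74 + 13 = 87)
sqrt(r(1206) + c(o)) = sqrt(87 - 156) = sqrt(-69) = I*sqrt(69)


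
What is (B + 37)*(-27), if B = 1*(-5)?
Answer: -864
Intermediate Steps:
B = -5
(B + 37)*(-27) = (-5 + 37)*(-27) = 32*(-27) = -864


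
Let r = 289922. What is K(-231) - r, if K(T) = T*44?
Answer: -300086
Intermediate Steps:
K(T) = 44*T
K(-231) - r = 44*(-231) - 1*289922 = -10164 - 289922 = -300086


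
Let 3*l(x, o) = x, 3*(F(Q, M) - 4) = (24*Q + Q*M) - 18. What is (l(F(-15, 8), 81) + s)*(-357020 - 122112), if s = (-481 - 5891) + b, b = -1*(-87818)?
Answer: -38997511744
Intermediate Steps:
b = 87818
F(Q, M) = -2 + 8*Q + M*Q/3 (F(Q, M) = 4 + ((24*Q + Q*M) - 18)/3 = 4 + ((24*Q + M*Q) - 18)/3 = 4 + (-18 + 24*Q + M*Q)/3 = 4 + (-6 + 8*Q + M*Q/3) = -2 + 8*Q + M*Q/3)
l(x, o) = x/3
s = 81446 (s = (-481 - 5891) + 87818 = -6372 + 87818 = 81446)
(l(F(-15, 8), 81) + s)*(-357020 - 122112) = ((-2 + 8*(-15) + (⅓)*8*(-15))/3 + 81446)*(-357020 - 122112) = ((-2 - 120 - 40)/3 + 81446)*(-479132) = ((⅓)*(-162) + 81446)*(-479132) = (-54 + 81446)*(-479132) = 81392*(-479132) = -38997511744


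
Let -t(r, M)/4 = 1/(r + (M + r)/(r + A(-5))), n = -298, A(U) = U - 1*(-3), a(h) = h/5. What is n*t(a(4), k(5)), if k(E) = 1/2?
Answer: -71520/17 ≈ -4207.1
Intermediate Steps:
k(E) = ½
a(h) = h/5 (a(h) = h*(⅕) = h/5)
A(U) = 3 + U (A(U) = U + 3 = 3 + U)
t(r, M) = -4/(r + (M + r)/(-2 + r)) (t(r, M) = -4/(r + (M + r)/(r + (3 - 5))) = -4/(r + (M + r)/(r - 2)) = -4/(r + (M + r)/(-2 + r)))
n*t(a(4), k(5)) = -1192*(2 - 4/5)/(½ + ((⅕)*4)² - 4/5) = -1192*(2 - 1*⅘)/(½ + (⅘)² - 1*⅘) = -1192*(2 - ⅘)/(½ + 16/25 - ⅘) = -1192*6/(17/50*5) = -1192*50*6/(17*5) = -298*240/17 = -71520/17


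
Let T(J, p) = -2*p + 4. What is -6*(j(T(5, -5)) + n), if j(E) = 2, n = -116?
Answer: 684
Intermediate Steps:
T(J, p) = 4 - 2*p
-6*(j(T(5, -5)) + n) = -6*(2 - 116) = -6*(-114) = 684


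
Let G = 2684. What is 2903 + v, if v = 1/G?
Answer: 7791653/2684 ≈ 2903.0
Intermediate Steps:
v = 1/2684 ≈ 0.00037258
2903 + v = 2903 + 1/2684 = 7791653/2684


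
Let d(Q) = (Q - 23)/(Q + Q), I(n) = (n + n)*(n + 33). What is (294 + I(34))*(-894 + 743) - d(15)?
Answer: -10985246/15 ≈ -7.3235e+5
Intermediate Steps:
I(n) = 2*n*(33 + n) (I(n) = (2*n)*(33 + n) = 2*n*(33 + n))
d(Q) = (-23 + Q)/(2*Q) (d(Q) = (-23 + Q)/((2*Q)) = (-23 + Q)*(1/(2*Q)) = (-23 + Q)/(2*Q))
(294 + I(34))*(-894 + 743) - d(15) = (294 + 2*34*(33 + 34))*(-894 + 743) - (-23 + 15)/(2*15) = (294 + 2*34*67)*(-151) - (-8)/(2*15) = (294 + 4556)*(-151) - 1*(-4/15) = 4850*(-151) + 4/15 = -732350 + 4/15 = -10985246/15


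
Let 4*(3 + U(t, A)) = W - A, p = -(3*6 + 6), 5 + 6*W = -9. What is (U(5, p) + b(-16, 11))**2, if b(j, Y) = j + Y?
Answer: 961/144 ≈ 6.6736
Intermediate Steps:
W = -7/3 (W = -5/6 + (1/6)*(-9) = -5/6 - 3/2 = -7/3 ≈ -2.3333)
b(j, Y) = Y + j
p = -24 (p = -(18 + 6) = -1*24 = -24)
U(t, A) = -43/12 - A/4 (U(t, A) = -3 + (-7/3 - A)/4 = -3 + (-7/12 - A/4) = -43/12 - A/4)
(U(5, p) + b(-16, 11))**2 = ((-43/12 - 1/4*(-24)) + (11 - 16))**2 = ((-43/12 + 6) - 5)**2 = (29/12 - 5)**2 = (-31/12)**2 = 961/144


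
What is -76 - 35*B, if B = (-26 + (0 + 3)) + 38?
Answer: -601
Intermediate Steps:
B = 15 (B = (-26 + 3) + 38 = -23 + 38 = 15)
-76 - 35*B = -76 - 35*15 = -76 - 525 = -601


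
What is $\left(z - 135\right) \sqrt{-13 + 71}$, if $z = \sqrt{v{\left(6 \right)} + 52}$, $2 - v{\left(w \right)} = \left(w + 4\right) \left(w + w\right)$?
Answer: $\sqrt{58} \left(-135 + i \sqrt{66}\right) \approx -1028.1 + 61.871 i$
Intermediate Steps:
$v{\left(w \right)} = 2 - 2 w \left(4 + w\right)$ ($v{\left(w \right)} = 2 - \left(w + 4\right) \left(w + w\right) = 2 - \left(4 + w\right) 2 w = 2 - 2 w \left(4 + w\right)$)
$z = i \sqrt{66}$ ($z = \sqrt{\left(2 - 48 - 2 \cdot 6^{2}\right) + 52} = \sqrt{\left(2 - 48 - 72\right) + 52} = \sqrt{-118 + 52} = \sqrt{-66} = i \sqrt{66} \approx 8.124 i$)
$\left(z - 135\right) \sqrt{-13 + 71} = \left(i \sqrt{66} - 135\right) \sqrt{-13 + 71} = \left(-135 + i \sqrt{66}\right) \sqrt{58} = \sqrt{58} \left(-135 + i \sqrt{66}\right)$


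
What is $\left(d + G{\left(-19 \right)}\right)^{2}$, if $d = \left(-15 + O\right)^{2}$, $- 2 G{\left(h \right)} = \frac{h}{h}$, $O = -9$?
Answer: $\frac{1324801}{4} \approx 3.312 \cdot 10^{5}$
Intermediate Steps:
$G{\left(h \right)} = - \frac{1}{2}$ ($G{\left(h \right)} = - \frac{h \frac{1}{h}}{2} = \left(- \frac{1}{2}\right) 1 = - \frac{1}{2}$)
$d = 576$ ($d = \left(-15 - 9\right)^{2} = \left(-24\right)^{2} = 576$)
$\left(d + G{\left(-19 \right)}\right)^{2} = \left(576 - \frac{1}{2}\right)^{2} = \left(\frac{1151}{2}\right)^{2} = \frac{1324801}{4}$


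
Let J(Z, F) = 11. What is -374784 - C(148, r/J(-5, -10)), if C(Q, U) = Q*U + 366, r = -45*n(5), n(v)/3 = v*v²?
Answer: -1629150/11 ≈ -1.4810e+5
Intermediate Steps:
n(v) = 3*v³ (n(v) = 3*(v*v²) = 3*v³)
r = -16875 (r = -135*5³ = -135*125 = -45*375 = -16875)
C(Q, U) = 366 + Q*U
-374784 - C(148, r/J(-5, -10)) = -374784 - (366 + 148*(-16875/11)) = -374784 - (366 - 2497500/11) = -374784 - 1*(-2493474/11) = -374784 + 2493474/11 = -1629150/11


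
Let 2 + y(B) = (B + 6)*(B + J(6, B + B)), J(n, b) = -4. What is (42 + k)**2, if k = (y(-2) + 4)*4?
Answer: 2116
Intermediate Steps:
y(B) = -2 + (-4 + B)*(6 + B) (y(B) = -2 + (B + 6)*(B - 4) = -2 + (6 + B)*(-4 + B) = -2 + (-4 + B)*(6 + B))
k = -88 (k = ((-26 + (-2)**2 + 2*(-2)) + 4)*4 = ((-26 + 4 - 4) + 4)*4 = (-26 + 4)*4 = -22*4 = -88)
(42 + k)**2 = (42 - 88)**2 = (-46)**2 = 2116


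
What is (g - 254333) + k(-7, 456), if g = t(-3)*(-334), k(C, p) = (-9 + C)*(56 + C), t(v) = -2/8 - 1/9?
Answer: -4589935/18 ≈ -2.5500e+5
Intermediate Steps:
t(v) = -13/36 (t(v) = -2*1/8 - 1*1/9 = -1/4 - 1/9 = -13/36)
g = 2171/18 (g = -13/36*(-334) = 2171/18 ≈ 120.61)
(g - 254333) + k(-7, 456) = (2171/18 - 254333) + (-504 + (-7)**2 + 47*(-7)) = -4575823/18 + (-504 + 49 - 329) = -4575823/18 - 784 = -4589935/18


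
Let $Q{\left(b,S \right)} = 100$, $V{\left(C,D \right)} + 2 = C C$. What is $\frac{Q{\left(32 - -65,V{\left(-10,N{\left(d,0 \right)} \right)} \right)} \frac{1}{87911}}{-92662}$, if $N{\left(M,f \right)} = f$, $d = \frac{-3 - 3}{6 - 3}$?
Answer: $- \frac{50}{4073004541} \approx -1.2276 \cdot 10^{-8}$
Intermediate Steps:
$d = -2$ ($d = - \frac{6}{3} = \left(-6\right) \frac{1}{3} = -2$)
$V{\left(C,D \right)} = -2 + C^{2}$ ($V{\left(C,D \right)} = -2 + C C = -2 + C^{2}$)
$\frac{Q{\left(32 - -65,V{\left(-10,N{\left(d,0 \right)} \right)} \right)} \frac{1}{87911}}{-92662} = \frac{100 \cdot \frac{1}{87911}}{-92662} = 100 \cdot \frac{1}{87911} \left(- \frac{1}{92662}\right) = \frac{100}{87911} \left(- \frac{1}{92662}\right) = - \frac{50}{4073004541}$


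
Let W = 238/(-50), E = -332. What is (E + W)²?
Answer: 70879561/625 ≈ 1.1341e+5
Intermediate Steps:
W = -119/25 (W = 238*(-1/50) = -119/25 ≈ -4.7600)
(E + W)² = (-332 - 119/25)² = (-8419/25)² = 70879561/625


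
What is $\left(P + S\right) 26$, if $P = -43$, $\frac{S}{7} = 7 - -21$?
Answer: $3978$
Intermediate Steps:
$S = 196$ ($S = 7 \left(7 - -21\right) = 7 \left(7 + 21\right) = 7 \cdot 28 = 196$)
$\left(P + S\right) 26 = \left(-43 + 196\right) 26 = 153 \cdot 26 = 3978$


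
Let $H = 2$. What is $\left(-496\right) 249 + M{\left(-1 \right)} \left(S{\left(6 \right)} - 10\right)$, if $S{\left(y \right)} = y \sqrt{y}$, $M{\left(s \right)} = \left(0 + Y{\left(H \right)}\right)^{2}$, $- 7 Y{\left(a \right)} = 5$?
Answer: $- \frac{6051946}{49} + \frac{150 \sqrt{6}}{49} \approx -1.235 \cdot 10^{5}$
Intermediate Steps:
$Y{\left(a \right)} = - \frac{5}{7}$ ($Y{\left(a \right)} = \left(- \frac{1}{7}\right) 5 = - \frac{5}{7}$)
$M{\left(s \right)} = \frac{25}{49}$ ($M{\left(s \right)} = \left(0 - \frac{5}{7}\right)^{2} = \left(- \frac{5}{7}\right)^{2} = \frac{25}{49}$)
$S{\left(y \right)} = y^{\frac{3}{2}}$
$\left(-496\right) 249 + M{\left(-1 \right)} \left(S{\left(6 \right)} - 10\right) = \left(-496\right) 249 + \frac{25 \left(6^{\frac{3}{2}} - 10\right)}{49} = -123504 + \frac{25 \left(6 \sqrt{6} - 10\right)}{49} = -123504 + \frac{25 \left(-10 + 6 \sqrt{6}\right)}{49} = -123504 - \left(\frac{250}{49} - \frac{150 \sqrt{6}}{49}\right) = - \frac{6051946}{49} + \frac{150 \sqrt{6}}{49}$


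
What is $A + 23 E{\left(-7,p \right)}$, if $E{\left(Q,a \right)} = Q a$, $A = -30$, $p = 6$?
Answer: $-996$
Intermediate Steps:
$A + 23 E{\left(-7,p \right)} = -30 + 23 \left(\left(-7\right) 6\right) = -30 + 23 \left(-42\right) = -30 - 966 = -996$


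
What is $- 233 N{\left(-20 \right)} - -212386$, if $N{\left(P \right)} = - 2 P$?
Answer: $203066$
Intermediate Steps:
$- 233 N{\left(-20 \right)} - -212386 = - 233 \left(\left(-2\right) \left(-20\right)\right) - -212386 = \left(-233\right) 40 + 212386 = -9320 + 212386 = 203066$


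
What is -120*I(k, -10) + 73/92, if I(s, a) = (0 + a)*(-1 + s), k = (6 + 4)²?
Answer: 10929673/92 ≈ 1.1880e+5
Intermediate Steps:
k = 100 (k = 10² = 100)
I(s, a) = a*(-1 + s)
-120*I(k, -10) + 73/92 = -(-1200)*(-1 + 100) + 73/92 = -(-1200)*99 + 73*(1/92) = -120*(-990) + 73/92 = 118800 + 73/92 = 10929673/92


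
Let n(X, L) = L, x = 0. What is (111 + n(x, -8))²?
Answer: 10609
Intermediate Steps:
(111 + n(x, -8))² = (111 - 8)² = 103² = 10609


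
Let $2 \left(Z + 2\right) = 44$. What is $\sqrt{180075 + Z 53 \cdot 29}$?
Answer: $\sqrt{210815} \approx 459.15$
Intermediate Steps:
$Z = 20$ ($Z = -2 + \frac{1}{2} \cdot 44 = -2 + 22 = 20$)
$\sqrt{180075 + Z 53 \cdot 29} = \sqrt{180075 + 20 \cdot 53 \cdot 29} = \sqrt{180075 + 1060 \cdot 29} = \sqrt{180075 + 30740} = \sqrt{210815}$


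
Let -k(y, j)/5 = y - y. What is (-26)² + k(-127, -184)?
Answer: 676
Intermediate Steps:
k(y, j) = 0 (k(y, j) = -5*(y - y) = -5*0 = 0)
(-26)² + k(-127, -184) = (-26)² + 0 = 676 + 0 = 676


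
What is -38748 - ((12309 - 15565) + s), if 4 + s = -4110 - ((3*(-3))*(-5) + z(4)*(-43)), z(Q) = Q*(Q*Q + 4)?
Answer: -34773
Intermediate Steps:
z(Q) = Q*(4 + Q²) (z(Q) = Q*(Q² + 4) = Q*(4 + Q²))
s = -719 (s = -4 + (-4110 - ((3*(-3))*(-5) + (4*(4 + 4²))*(-43))) = -4 + (-4110 - (-9*(-5) + (4*(4 + 16))*(-43))) = -4 + (-4110 - (45 + (4*20)*(-43))) = -4 + (-4110 - (45 + 80*(-43))) = -4 + (-4110 - (45 - 3440)) = -4 + (-4110 - 1*(-3395)) = -4 + (-4110 + 3395) = -4 - 715 = -719)
-38748 - ((12309 - 15565) + s) = -38748 - ((12309 - 15565) - 719) = -38748 - (-3256 - 719) = -38748 - 1*(-3975) = -38748 + 3975 = -34773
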